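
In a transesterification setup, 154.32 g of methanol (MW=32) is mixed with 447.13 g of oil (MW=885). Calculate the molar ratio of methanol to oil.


Molar ratio = n_MeOH / n_oil = (MeOH/32) / (oil/885) = (MeOH * 885) / (32 * oil)
= (154.32 * 885) / (32 * 447.13)
= 9.5451

9.5451


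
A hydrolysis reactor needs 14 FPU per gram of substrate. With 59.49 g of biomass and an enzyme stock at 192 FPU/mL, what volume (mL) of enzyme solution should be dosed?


V = dosage * m_sub / activity
V = 14 * 59.49 / 192
V = 4.3378 mL

4.3378 mL


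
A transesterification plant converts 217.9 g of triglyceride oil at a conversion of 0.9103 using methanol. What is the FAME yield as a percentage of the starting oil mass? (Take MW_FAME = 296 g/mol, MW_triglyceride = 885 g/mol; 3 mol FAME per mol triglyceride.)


m_FAME = oil * conv * (3 * 296 / 885) = oil * conv * (888/885)
= 217.9 * 0.9103 * 888 / 885
= 199.0268 g
Y = m_FAME / oil * 100 = conv * (888/885) * 100
= 0.9103 * 888 / 885 * 100
= 91.34%

91.34%


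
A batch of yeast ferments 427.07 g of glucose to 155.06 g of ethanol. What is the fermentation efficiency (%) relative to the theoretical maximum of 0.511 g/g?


Fermentation efficiency = (actual / (0.511 * glucose)) * 100
= (155.06 / (0.511 * 427.07)) * 100
= 71.0526%

71.0526%


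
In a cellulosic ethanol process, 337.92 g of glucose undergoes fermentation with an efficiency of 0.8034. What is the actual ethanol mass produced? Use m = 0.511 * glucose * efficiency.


Actual ethanol: m = 0.511 * 337.92 * 0.8034
m = 138.7288 g

138.7288 g


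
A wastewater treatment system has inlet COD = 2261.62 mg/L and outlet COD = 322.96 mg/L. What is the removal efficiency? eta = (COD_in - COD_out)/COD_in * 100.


eta = (COD_in - COD_out) / COD_in * 100
= (2261.62 - 322.96) / 2261.62 * 100
= 85.7200%

85.7200%


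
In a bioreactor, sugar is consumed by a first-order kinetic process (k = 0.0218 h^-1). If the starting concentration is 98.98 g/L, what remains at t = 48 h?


S = S0 * exp(-k * t)
S = 98.98 * exp(-0.0218 * 48)
S = 34.7618 g/L

34.7618 g/L


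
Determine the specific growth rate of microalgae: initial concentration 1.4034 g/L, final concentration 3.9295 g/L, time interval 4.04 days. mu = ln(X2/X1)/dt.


mu = ln(X2/X1) / dt
= ln(3.9295/1.4034) / 4.04
= 0.2549 per day

0.2549 per day


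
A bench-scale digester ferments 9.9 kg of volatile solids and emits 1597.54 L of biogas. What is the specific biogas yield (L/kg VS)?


Y = V / VS
= 1597.54 / 9.9
= 161.3677 L/kg VS

161.3677 L/kg VS


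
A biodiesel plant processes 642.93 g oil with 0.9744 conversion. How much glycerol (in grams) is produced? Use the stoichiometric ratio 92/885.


glycerol = oil * conv * (92/885)
= 642.93 * 0.9744 * 92 / 885
= 65.1247 g

65.1247 g


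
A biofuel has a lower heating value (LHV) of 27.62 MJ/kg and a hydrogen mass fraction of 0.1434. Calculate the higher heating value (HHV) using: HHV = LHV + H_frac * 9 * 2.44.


HHV = LHV + H_frac * 9 * 2.44
= 27.62 + 0.1434 * 9 * 2.44
= 30.7691 MJ/kg

30.7691 MJ/kg


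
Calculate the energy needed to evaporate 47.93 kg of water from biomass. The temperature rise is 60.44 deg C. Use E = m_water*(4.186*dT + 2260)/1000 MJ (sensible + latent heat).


E = m_water * (4.186 * dT + 2260) / 1000
= 47.93 * (4.186 * 60.44 + 2260) / 1000
= 120.4482 MJ

120.4482 MJ


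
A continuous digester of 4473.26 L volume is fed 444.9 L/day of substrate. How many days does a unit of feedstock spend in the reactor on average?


HRT = V / Q
= 4473.26 / 444.9
= 10.0545 days

10.0545 days


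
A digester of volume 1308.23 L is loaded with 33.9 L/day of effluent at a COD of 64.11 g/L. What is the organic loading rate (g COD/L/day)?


OLR = Q * S / V
= 33.9 * 64.11 / 1308.23
= 1.6613 g/L/day

1.6613 g/L/day


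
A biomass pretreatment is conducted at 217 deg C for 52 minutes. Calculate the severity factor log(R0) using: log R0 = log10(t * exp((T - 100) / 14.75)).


logR0 = log10(t * exp((T - 100) / 14.75))
= log10(52 * exp((217 - 100) / 14.75))
= 5.1609

5.1609


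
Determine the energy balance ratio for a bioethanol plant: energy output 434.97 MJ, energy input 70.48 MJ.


EROI = E_out / E_in
= 434.97 / 70.48
= 6.1715

6.1715


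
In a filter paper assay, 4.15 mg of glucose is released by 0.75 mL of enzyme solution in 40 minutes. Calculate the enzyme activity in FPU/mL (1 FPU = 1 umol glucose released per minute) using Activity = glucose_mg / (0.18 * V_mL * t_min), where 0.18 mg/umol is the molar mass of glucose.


Activity = glucose_mg / (0.18 mg/umol * V_mL * t_min)
= 4.15 / (0.18 * 0.75 * 40)
= 0.7685 FPU/mL

0.7685 FPU/mL


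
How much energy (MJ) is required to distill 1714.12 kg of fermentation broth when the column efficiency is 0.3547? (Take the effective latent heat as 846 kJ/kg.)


E = m * 846 / (eta * 1000)
= 1714.12 * 846 / (0.3547 * 1000)
= 4088.3719 MJ

4088.3719 MJ


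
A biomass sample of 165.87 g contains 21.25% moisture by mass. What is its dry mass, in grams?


Wd = Ww * (1 - MC/100)
= 165.87 * (1 - 21.25/100)
= 130.6226 g

130.6226 g


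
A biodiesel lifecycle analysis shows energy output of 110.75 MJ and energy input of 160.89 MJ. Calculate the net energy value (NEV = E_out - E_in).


NEV = E_out - E_in
= 110.75 - 160.89
= -50.1400 MJ

-50.1400 MJ


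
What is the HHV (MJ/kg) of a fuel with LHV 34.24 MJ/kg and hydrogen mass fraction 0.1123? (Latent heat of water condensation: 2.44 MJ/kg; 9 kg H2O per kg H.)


HHV = LHV + H_frac * 9 * 2.44
= 34.24 + 0.1123 * 9 * 2.44
= 36.7061 MJ/kg

36.7061 MJ/kg


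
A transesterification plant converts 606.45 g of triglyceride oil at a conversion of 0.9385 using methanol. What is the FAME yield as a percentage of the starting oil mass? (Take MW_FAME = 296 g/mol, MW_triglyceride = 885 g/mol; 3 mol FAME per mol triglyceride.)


m_FAME = oil * conv * (3 * 296 / 885) = oil * conv * (888/885)
= 606.45 * 0.9385 * 888 / 885
= 571.0827 g
Y = m_FAME / oil * 100 = conv * (888/885) * 100
= 0.9385 * 888 / 885 * 100
= 94.17%

94.17%


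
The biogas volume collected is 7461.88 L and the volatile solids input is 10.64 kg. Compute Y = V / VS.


Y = V / VS
= 7461.88 / 10.64
= 701.3045 L/kg VS

701.3045 L/kg VS


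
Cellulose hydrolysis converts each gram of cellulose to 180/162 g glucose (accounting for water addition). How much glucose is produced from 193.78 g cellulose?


glucose = cellulose * 180/162
= 193.78 * 180/162
= 215.3111 g

215.3111 g


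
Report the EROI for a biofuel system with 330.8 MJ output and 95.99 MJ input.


EROI = E_out / E_in
= 330.8 / 95.99
= 3.4462

3.4462


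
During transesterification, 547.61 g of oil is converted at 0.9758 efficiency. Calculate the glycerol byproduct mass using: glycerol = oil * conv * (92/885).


glycerol = oil * conv * (92/885)
= 547.61 * 0.9758 * 92 / 885
= 55.5491 g

55.5491 g


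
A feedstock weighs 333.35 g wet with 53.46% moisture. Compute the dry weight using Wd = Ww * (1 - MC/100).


Wd = Ww * (1 - MC/100)
= 333.35 * (1 - 53.46/100)
= 155.1411 g

155.1411 g


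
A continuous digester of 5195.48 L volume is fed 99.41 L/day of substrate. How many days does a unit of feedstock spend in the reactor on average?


HRT = V / Q
= 5195.48 / 99.41
= 52.2632 days

52.2632 days


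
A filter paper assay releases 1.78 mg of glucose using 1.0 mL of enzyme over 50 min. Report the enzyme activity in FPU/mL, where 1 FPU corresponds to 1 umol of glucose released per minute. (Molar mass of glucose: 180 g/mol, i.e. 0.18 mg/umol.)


Activity = glucose_mg / (0.18 mg/umol * V_mL * t_min)
= 1.78 / (0.18 * 1.0 * 50)
= 0.1978 FPU/mL

0.1978 FPU/mL


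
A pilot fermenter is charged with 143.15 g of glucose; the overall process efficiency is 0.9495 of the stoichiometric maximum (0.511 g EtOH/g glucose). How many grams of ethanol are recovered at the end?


Actual ethanol: m = 0.511 * 143.15 * 0.9495
m = 69.4556 g

69.4556 g


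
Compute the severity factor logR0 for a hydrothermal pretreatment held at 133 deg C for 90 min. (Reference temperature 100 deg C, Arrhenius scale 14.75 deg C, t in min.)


logR0 = log10(t * exp((T - 100) / 14.75))
= log10(90 * exp((133 - 100) / 14.75))
= 2.9259

2.9259


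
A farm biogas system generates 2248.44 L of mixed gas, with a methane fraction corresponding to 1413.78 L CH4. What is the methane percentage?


CH4% = V_CH4 / V_total * 100
= 1413.78 / 2248.44 * 100
= 62.8783%

62.8783%


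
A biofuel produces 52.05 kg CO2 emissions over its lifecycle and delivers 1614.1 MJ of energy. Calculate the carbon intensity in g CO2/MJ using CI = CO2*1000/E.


CI = CO2 * 1000 / E
= 52.05 * 1000 / 1614.1
= 32.2471 g CO2/MJ

32.2471 g CO2/MJ


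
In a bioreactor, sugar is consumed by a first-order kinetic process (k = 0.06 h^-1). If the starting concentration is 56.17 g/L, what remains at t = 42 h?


S = S0 * exp(-k * t)
S = 56.17 * exp(-0.06 * 42)
S = 4.5194 g/L

4.5194 g/L


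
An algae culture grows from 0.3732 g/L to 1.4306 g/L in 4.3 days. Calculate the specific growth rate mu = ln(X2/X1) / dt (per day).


mu = ln(X2/X1) / dt
= ln(1.4306/0.3732) / 4.3
= 0.3125 per day

0.3125 per day


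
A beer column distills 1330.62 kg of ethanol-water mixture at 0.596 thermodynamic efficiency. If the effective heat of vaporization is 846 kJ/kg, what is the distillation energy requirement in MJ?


E = m * 846 / (eta * 1000)
= 1330.62 * 846 / (0.596 * 1000)
= 1888.7660 MJ

1888.7660 MJ


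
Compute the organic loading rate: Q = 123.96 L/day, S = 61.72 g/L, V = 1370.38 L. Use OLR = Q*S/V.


OLR = Q * S / V
= 123.96 * 61.72 / 1370.38
= 5.5830 g/L/day

5.5830 g/L/day


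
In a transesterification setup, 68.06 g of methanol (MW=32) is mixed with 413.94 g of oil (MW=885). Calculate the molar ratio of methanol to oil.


Molar ratio = n_MeOH / n_oil = (MeOH/32) / (oil/885) = (MeOH * 885) / (32 * oil)
= (68.06 * 885) / (32 * 413.94)
= 4.5472

4.5472


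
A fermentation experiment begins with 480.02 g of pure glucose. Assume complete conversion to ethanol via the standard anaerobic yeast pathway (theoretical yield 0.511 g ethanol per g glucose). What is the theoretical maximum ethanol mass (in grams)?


Theoretical ethanol yield: m_EtOH = 0.511 * m_glucose
m_EtOH = 0.511 * 480.02 = 245.2902 g

245.2902 g


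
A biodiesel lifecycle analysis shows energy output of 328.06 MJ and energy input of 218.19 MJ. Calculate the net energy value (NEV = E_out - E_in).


NEV = E_out - E_in
= 328.06 - 218.19
= 109.8700 MJ

109.8700 MJ


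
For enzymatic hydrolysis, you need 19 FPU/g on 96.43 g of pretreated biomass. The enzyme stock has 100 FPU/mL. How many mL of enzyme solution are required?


V = dosage * m_sub / activity
V = 19 * 96.43 / 100
V = 18.3217 mL

18.3217 mL


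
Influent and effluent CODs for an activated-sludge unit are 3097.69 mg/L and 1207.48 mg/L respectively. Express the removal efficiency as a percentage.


eta = (COD_in - COD_out) / COD_in * 100
= (3097.69 - 1207.48) / 3097.69 * 100
= 61.0200%

61.0200%


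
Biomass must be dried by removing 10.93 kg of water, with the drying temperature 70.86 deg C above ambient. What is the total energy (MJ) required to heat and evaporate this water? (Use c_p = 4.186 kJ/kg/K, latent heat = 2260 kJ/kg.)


E = m_water * (4.186 * dT + 2260) / 1000
= 10.93 * (4.186 * 70.86 + 2260) / 1000
= 27.9439 MJ

27.9439 MJ


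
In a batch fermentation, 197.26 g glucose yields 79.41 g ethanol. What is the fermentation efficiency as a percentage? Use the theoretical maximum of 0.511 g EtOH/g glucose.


Fermentation efficiency = (actual / (0.511 * glucose)) * 100
= (79.41 / (0.511 * 197.26)) * 100
= 78.7799%

78.7799%


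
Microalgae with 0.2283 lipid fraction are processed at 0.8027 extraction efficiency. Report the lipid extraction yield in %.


Y = lipid_content * extraction_eff * 100
= 0.2283 * 0.8027 * 100
= 18.3256%

18.3256%


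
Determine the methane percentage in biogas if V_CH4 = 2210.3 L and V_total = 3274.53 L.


CH4% = V_CH4 / V_total * 100
= 2210.3 / 3274.53 * 100
= 67.4998%

67.4998%


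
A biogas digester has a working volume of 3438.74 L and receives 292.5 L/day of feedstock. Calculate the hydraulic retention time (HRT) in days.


HRT = V / Q
= 3438.74 / 292.5
= 11.7564 days

11.7564 days


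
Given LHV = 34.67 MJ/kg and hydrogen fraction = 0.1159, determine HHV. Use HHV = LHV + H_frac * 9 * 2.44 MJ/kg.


HHV = LHV + H_frac * 9 * 2.44
= 34.67 + 0.1159 * 9 * 2.44
= 37.2152 MJ/kg

37.2152 MJ/kg


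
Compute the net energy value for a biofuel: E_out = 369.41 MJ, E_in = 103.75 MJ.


NEV = E_out - E_in
= 369.41 - 103.75
= 265.6600 MJ

265.6600 MJ


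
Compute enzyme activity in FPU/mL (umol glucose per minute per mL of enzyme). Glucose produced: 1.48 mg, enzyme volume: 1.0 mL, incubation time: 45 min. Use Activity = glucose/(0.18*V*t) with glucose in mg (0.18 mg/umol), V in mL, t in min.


Activity = glucose_mg / (0.18 mg/umol * V_mL * t_min)
= 1.48 / (0.18 * 1.0 * 45)
= 0.1827 FPU/mL

0.1827 FPU/mL


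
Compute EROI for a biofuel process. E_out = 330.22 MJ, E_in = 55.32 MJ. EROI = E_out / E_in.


EROI = E_out / E_in
= 330.22 / 55.32
= 5.9693

5.9693


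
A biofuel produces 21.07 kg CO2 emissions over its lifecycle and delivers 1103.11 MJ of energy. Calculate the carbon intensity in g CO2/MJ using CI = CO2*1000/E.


CI = CO2 * 1000 / E
= 21.07 * 1000 / 1103.11
= 19.1005 g CO2/MJ

19.1005 g CO2/MJ


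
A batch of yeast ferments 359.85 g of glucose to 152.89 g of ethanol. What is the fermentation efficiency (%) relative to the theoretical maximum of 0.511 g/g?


Fermentation efficiency = (actual / (0.511 * glucose)) * 100
= (152.89 / (0.511 * 359.85)) * 100
= 83.1451%

83.1451%


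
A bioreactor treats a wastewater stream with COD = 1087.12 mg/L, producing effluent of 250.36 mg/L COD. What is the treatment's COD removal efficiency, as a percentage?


eta = (COD_in - COD_out) / COD_in * 100
= (1087.12 - 250.36) / 1087.12 * 100
= 76.9703%

76.9703%


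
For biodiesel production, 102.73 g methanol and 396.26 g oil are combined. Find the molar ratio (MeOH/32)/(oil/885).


Molar ratio = n_MeOH / n_oil = (MeOH/32) / (oil/885) = (MeOH * 885) / (32 * oil)
= (102.73 * 885) / (32 * 396.26)
= 7.1699

7.1699


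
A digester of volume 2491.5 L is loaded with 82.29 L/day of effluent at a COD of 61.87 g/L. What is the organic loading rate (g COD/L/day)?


OLR = Q * S / V
= 82.29 * 61.87 / 2491.5
= 2.0435 g/L/day

2.0435 g/L/day


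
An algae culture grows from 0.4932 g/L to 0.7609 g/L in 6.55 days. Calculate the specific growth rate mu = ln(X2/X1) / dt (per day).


mu = ln(X2/X1) / dt
= ln(0.7609/0.4932) / 6.55
= 0.0662 per day

0.0662 per day


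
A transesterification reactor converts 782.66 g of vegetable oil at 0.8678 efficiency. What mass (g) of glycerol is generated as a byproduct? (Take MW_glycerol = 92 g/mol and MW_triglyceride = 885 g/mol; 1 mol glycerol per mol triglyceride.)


glycerol = oil * conv * (92/885)
= 782.66 * 0.8678 * 92 / 885
= 70.6053 g

70.6053 g


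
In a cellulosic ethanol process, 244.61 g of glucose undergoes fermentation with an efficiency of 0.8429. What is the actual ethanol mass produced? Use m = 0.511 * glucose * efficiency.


Actual ethanol: m = 0.511 * 244.61 * 0.8429
m = 105.3589 g

105.3589 g


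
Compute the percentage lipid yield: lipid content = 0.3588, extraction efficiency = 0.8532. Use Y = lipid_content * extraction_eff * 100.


Y = lipid_content * extraction_eff * 100
= 0.3588 * 0.8532 * 100
= 30.6128%

30.6128%


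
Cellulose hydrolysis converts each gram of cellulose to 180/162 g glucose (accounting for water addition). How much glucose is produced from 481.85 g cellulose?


glucose = cellulose * 180/162
= 481.85 * 180/162
= 535.3889 g

535.3889 g


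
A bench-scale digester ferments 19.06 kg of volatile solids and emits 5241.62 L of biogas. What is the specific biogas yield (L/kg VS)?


Y = V / VS
= 5241.62 / 19.06
= 275.0063 L/kg VS

275.0063 L/kg VS


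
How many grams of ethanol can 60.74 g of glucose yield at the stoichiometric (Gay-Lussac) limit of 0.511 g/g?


Theoretical ethanol yield: m_EtOH = 0.511 * m_glucose
m_EtOH = 0.511 * 60.74 = 31.0381 g

31.0381 g


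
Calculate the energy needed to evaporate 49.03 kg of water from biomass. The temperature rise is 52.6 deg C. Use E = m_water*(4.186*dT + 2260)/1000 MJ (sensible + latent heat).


E = m_water * (4.186 * dT + 2260) / 1000
= 49.03 * (4.186 * 52.6 + 2260) / 1000
= 121.6034 MJ

121.6034 MJ


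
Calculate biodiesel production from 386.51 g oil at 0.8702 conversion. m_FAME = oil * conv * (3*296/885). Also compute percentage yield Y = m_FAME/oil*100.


m_FAME = oil * conv * (3 * 296 / 885) = oil * conv * (888/885)
= 386.51 * 0.8702 * 888 / 885
= 337.4811 g
Y = m_FAME / oil * 100 = conv * (888/885) * 100
= 0.8702 * 888 / 885 * 100
= 87.31%

337.4811 g FAME; Y = 87.31%


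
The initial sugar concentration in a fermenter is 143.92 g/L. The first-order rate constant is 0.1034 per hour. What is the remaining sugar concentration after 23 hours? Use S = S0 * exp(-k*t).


S = S0 * exp(-k * t)
S = 143.92 * exp(-0.1034 * 23)
S = 13.3439 g/L

13.3439 g/L


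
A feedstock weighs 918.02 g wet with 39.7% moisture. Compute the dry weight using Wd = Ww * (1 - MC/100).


Wd = Ww * (1 - MC/100)
= 918.02 * (1 - 39.7/100)
= 553.5661 g

553.5661 g


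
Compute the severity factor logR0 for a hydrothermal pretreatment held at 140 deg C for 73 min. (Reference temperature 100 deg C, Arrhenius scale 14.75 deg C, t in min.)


logR0 = log10(t * exp((T - 100) / 14.75))
= log10(73 * exp((140 - 100) / 14.75))
= 3.0411

3.0411


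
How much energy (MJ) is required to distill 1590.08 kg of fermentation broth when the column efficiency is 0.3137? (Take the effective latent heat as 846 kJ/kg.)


E = m * 846 / (eta * 1000)
= 1590.08 * 846 / (0.3137 * 1000)
= 4288.1979 MJ

4288.1979 MJ


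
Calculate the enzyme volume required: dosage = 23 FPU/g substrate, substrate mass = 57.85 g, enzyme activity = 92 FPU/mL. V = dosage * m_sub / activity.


V = dosage * m_sub / activity
V = 23 * 57.85 / 92
V = 14.4625 mL

14.4625 mL


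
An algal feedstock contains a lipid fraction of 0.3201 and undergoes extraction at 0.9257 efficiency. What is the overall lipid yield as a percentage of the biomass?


Y = lipid_content * extraction_eff * 100
= 0.3201 * 0.9257 * 100
= 29.6317%

29.6317%


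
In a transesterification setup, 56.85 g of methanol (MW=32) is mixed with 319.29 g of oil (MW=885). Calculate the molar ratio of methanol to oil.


Molar ratio = n_MeOH / n_oil = (MeOH/32) / (oil/885) = (MeOH * 885) / (32 * oil)
= (56.85 * 885) / (32 * 319.29)
= 4.9242

4.9242


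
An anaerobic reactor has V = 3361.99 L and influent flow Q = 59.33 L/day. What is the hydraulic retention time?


HRT = V / Q
= 3361.99 / 59.33
= 56.6659 days

56.6659 days


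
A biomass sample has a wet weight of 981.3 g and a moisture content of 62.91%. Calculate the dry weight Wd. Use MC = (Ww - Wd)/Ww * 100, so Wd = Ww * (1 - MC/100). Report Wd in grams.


Wd = Ww * (1 - MC/100)
= 981.3 * (1 - 62.91/100)
= 363.9642 g

363.9642 g


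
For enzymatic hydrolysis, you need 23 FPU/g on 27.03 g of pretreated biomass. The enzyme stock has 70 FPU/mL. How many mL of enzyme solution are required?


V = dosage * m_sub / activity
V = 23 * 27.03 / 70
V = 8.8813 mL

8.8813 mL


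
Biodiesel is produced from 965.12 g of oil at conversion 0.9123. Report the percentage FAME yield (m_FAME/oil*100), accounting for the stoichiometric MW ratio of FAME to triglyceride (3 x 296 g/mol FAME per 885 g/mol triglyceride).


m_FAME = oil * conv * (3 * 296 / 885) = oil * conv * (888/885)
= 965.12 * 0.9123 * 888 / 885
= 883.4637 g
Y = m_FAME / oil * 100 = conv * (888/885) * 100
= 0.9123 * 888 / 885 * 100
= 91.54%

91.54%


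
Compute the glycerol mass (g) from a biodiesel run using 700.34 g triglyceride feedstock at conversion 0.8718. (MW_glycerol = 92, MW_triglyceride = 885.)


glycerol = oil * conv * (92/885)
= 700.34 * 0.8718 * 92 / 885
= 63.4703 g

63.4703 g


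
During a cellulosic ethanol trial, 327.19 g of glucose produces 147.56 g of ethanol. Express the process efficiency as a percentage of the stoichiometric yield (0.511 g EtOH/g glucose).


Fermentation efficiency = (actual / (0.511 * glucose)) * 100
= (147.56 / (0.511 * 327.19)) * 100
= 88.2567%

88.2567%


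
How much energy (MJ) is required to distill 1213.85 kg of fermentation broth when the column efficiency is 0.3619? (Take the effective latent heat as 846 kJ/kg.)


E = m * 846 / (eta * 1000)
= 1213.85 * 846 / (0.3619 * 1000)
= 2837.5714 MJ

2837.5714 MJ


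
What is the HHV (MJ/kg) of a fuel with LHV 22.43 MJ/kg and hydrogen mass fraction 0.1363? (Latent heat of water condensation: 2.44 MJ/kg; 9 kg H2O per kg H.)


HHV = LHV + H_frac * 9 * 2.44
= 22.43 + 0.1363 * 9 * 2.44
= 25.4231 MJ/kg

25.4231 MJ/kg


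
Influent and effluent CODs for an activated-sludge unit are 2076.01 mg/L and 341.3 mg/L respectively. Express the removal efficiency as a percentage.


eta = (COD_in - COD_out) / COD_in * 100
= (2076.01 - 341.3) / 2076.01 * 100
= 83.5598%

83.5598%


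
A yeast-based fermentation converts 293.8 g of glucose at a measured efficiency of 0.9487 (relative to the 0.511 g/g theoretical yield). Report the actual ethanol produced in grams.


Actual ethanol: m = 0.511 * 293.8 * 0.9487
m = 142.4300 g

142.4300 g


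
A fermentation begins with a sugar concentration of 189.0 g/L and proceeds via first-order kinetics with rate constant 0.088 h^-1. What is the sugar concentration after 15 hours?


S = S0 * exp(-k * t)
S = 189.0 * exp(-0.088 * 15)
S = 50.4886 g/L

50.4886 g/L


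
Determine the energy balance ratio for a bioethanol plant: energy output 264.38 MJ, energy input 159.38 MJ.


EROI = E_out / E_in
= 264.38 / 159.38
= 1.6588

1.6588


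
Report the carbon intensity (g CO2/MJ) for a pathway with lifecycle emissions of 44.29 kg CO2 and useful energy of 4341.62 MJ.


CI = CO2 * 1000 / E
= 44.29 * 1000 / 4341.62
= 10.2013 g CO2/MJ

10.2013 g CO2/MJ


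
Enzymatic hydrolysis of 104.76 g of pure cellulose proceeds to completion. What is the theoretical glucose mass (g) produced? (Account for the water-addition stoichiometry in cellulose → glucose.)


glucose = cellulose * 180/162
= 104.76 * 180/162
= 116.4000 g

116.4000 g


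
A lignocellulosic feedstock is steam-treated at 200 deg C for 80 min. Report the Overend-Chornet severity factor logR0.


logR0 = log10(t * exp((T - 100) / 14.75))
= log10(80 * exp((200 - 100) / 14.75))
= 4.8475

4.8475


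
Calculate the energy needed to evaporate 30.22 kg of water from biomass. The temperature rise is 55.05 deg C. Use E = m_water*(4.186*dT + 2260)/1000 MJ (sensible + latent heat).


E = m_water * (4.186 * dT + 2260) / 1000
= 30.22 * (4.186 * 55.05 + 2260) / 1000
= 75.2611 MJ

75.2611 MJ


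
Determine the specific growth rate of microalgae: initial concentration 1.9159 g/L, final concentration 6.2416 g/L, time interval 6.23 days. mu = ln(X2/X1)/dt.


mu = ln(X2/X1) / dt
= ln(6.2416/1.9159) / 6.23
= 0.1896 per day

0.1896 per day


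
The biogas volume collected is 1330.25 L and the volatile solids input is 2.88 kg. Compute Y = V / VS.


Y = V / VS
= 1330.25 / 2.88
= 461.8924 L/kg VS

461.8924 L/kg VS


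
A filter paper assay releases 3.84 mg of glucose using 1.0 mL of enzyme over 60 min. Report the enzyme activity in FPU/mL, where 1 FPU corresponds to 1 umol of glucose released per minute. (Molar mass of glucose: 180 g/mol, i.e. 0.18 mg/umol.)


Activity = glucose_mg / (0.18 mg/umol * V_mL * t_min)
= 3.84 / (0.18 * 1.0 * 60)
= 0.3556 FPU/mL

0.3556 FPU/mL


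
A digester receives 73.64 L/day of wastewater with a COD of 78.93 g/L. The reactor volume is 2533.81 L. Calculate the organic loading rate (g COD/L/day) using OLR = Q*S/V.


OLR = Q * S / V
= 73.64 * 78.93 / 2533.81
= 2.2939 g/L/day

2.2939 g/L/day


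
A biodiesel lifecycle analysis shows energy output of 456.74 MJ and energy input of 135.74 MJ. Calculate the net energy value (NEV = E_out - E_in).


NEV = E_out - E_in
= 456.74 - 135.74
= 321.0000 MJ

321.0000 MJ


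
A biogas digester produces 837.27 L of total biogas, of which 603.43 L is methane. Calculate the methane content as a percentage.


CH4% = V_CH4 / V_total * 100
= 603.43 / 837.27 * 100
= 72.0711%

72.0711%


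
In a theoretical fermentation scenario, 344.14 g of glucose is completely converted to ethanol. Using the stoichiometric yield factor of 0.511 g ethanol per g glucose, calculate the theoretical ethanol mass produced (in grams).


Theoretical ethanol yield: m_EtOH = 0.511 * m_glucose
m_EtOH = 0.511 * 344.14 = 175.8555 g

175.8555 g


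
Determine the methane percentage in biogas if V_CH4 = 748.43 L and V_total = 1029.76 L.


CH4% = V_CH4 / V_total * 100
= 748.43 / 1029.76 * 100
= 72.6800%

72.6800%


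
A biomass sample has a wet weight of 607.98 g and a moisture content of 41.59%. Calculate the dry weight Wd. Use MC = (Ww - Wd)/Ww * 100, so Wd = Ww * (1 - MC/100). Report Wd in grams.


Wd = Ww * (1 - MC/100)
= 607.98 * (1 - 41.59/100)
= 355.1211 g

355.1211 g


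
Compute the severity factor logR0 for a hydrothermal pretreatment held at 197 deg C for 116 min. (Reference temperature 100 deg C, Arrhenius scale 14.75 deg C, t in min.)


logR0 = log10(t * exp((T - 100) / 14.75))
= log10(116 * exp((197 - 100) / 14.75))
= 4.9205

4.9205


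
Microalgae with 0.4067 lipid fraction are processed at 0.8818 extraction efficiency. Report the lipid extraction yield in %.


Y = lipid_content * extraction_eff * 100
= 0.4067 * 0.8818 * 100
= 35.8628%

35.8628%


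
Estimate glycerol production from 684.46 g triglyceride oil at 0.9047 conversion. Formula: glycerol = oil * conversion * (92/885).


glycerol = oil * conv * (92/885)
= 684.46 * 0.9047 * 92 / 885
= 64.3720 g

64.3720 g


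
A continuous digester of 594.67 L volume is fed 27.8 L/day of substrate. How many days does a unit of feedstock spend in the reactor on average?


HRT = V / Q
= 594.67 / 27.8
= 21.3910 days

21.3910 days


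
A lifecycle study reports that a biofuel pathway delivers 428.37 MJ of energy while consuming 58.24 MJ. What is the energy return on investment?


EROI = E_out / E_in
= 428.37 / 58.24
= 7.3553

7.3553


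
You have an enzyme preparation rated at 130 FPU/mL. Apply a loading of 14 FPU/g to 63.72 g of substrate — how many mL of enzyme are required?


V = dosage * m_sub / activity
V = 14 * 63.72 / 130
V = 6.8622 mL

6.8622 mL


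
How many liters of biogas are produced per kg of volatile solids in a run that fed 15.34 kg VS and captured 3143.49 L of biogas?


Y = V / VS
= 3143.49 / 15.34
= 204.9211 L/kg VS

204.9211 L/kg VS


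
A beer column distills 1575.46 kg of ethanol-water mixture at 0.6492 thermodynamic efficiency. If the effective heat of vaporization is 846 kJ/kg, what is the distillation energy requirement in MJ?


E = m * 846 / (eta * 1000)
= 1575.46 * 846 / (0.6492 * 1000)
= 2053.0486 MJ

2053.0486 MJ


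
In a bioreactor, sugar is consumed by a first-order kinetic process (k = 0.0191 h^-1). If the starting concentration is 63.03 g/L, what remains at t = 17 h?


S = S0 * exp(-k * t)
S = 63.03 * exp(-0.0191 * 17)
S = 45.5546 g/L

45.5546 g/L


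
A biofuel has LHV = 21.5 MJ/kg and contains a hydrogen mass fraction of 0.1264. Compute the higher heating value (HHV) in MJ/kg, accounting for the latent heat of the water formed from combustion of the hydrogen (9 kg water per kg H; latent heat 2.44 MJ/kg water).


HHV = LHV + H_frac * 9 * 2.44
= 21.5 + 0.1264 * 9 * 2.44
= 24.2757 MJ/kg

24.2757 MJ/kg


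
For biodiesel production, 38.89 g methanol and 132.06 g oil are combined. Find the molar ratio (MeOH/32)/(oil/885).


Molar ratio = n_MeOH / n_oil = (MeOH/32) / (oil/885) = (MeOH * 885) / (32 * oil)
= (38.89 * 885) / (32 * 132.06)
= 8.1444

8.1444


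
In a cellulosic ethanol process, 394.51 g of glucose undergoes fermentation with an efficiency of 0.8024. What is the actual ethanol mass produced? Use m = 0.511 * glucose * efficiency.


Actual ethanol: m = 0.511 * 394.51 * 0.8024
m = 161.7595 g

161.7595 g


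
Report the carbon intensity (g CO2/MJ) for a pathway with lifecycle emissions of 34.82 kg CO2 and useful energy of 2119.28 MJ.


CI = CO2 * 1000 / E
= 34.82 * 1000 / 2119.28
= 16.4301 g CO2/MJ

16.4301 g CO2/MJ


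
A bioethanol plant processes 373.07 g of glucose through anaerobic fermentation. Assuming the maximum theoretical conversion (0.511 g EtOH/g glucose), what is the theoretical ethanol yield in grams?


Theoretical ethanol yield: m_EtOH = 0.511 * m_glucose
m_EtOH = 0.511 * 373.07 = 190.6388 g

190.6388 g


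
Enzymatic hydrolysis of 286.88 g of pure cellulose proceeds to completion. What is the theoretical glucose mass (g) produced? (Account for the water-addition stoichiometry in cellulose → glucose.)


glucose = cellulose * 180/162
= 286.88 * 180/162
= 318.7556 g

318.7556 g


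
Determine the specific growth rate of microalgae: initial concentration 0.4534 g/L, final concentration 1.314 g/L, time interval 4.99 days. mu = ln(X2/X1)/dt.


mu = ln(X2/X1) / dt
= ln(1.314/0.4534) / 4.99
= 0.2132 per day

0.2132 per day


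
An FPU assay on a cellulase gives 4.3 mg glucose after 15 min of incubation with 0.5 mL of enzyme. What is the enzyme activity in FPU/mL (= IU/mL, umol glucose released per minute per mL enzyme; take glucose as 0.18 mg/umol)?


Activity = glucose_mg / (0.18 mg/umol * V_mL * t_min)
= 4.3 / (0.18 * 0.5 * 15)
= 3.1852 FPU/mL

3.1852 FPU/mL


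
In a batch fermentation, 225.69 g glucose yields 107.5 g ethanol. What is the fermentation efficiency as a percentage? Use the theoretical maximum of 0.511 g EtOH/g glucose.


Fermentation efficiency = (actual / (0.511 * glucose)) * 100
= (107.5 / (0.511 * 225.69)) * 100
= 93.2127%

93.2127%


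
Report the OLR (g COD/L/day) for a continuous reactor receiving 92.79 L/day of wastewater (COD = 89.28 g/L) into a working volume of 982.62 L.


OLR = Q * S / V
= 92.79 * 89.28 / 982.62
= 8.4308 g/L/day

8.4308 g/L/day


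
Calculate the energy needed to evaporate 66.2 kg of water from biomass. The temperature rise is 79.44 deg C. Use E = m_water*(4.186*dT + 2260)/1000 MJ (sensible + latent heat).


E = m_water * (4.186 * dT + 2260) / 1000
= 66.2 * (4.186 * 79.44 + 2260) / 1000
= 171.6259 MJ

171.6259 MJ


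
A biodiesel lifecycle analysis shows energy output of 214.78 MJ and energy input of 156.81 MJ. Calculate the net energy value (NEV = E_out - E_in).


NEV = E_out - E_in
= 214.78 - 156.81
= 57.9700 MJ

57.9700 MJ


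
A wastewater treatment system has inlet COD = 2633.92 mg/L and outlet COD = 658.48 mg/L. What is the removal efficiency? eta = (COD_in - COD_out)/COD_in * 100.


eta = (COD_in - COD_out) / COD_in * 100
= (2633.92 - 658.48) / 2633.92 * 100
= 75.0000%

75.0000%


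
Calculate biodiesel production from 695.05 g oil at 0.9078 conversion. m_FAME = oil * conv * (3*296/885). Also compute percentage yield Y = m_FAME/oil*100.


m_FAME = oil * conv * (3 * 296 / 885) = oil * conv * (888/885)
= 695.05 * 0.9078 * 888 / 885
= 633.1053 g
Y = m_FAME / oil * 100 = conv * (888/885) * 100
= 0.9078 * 888 / 885 * 100
= 91.09%

633.1053 g FAME; Y = 91.09%


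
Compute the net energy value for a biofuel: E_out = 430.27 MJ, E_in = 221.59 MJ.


NEV = E_out - E_in
= 430.27 - 221.59
= 208.6800 MJ

208.6800 MJ


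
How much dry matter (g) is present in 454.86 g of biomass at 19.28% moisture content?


Wd = Ww * (1 - MC/100)
= 454.86 * (1 - 19.28/100)
= 367.1630 g

367.1630 g


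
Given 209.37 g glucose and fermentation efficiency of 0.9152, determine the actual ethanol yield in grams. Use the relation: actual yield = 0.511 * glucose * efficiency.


Actual ethanol: m = 0.511 * 209.37 * 0.9152
m = 97.9155 g

97.9155 g


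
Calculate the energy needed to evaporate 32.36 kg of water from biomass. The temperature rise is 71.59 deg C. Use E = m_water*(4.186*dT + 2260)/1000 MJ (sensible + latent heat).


E = m_water * (4.186 * dT + 2260) / 1000
= 32.36 * (4.186 * 71.59 + 2260) / 1000
= 82.8311 MJ

82.8311 MJ


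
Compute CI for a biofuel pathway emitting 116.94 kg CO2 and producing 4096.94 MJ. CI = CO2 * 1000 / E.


CI = CO2 * 1000 / E
= 116.94 * 1000 / 4096.94
= 28.5433 g CO2/MJ

28.5433 g CO2/MJ


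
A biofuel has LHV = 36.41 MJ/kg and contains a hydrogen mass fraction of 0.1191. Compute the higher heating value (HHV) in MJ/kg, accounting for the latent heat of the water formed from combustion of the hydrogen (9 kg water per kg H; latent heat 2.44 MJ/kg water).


HHV = LHV + H_frac * 9 * 2.44
= 36.41 + 0.1191 * 9 * 2.44
= 39.0254 MJ/kg

39.0254 MJ/kg


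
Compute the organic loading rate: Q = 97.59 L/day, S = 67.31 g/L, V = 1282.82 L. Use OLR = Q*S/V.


OLR = Q * S / V
= 97.59 * 67.31 / 1282.82
= 5.1206 g/L/day

5.1206 g/L/day


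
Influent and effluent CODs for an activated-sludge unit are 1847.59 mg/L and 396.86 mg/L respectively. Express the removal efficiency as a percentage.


eta = (COD_in - COD_out) / COD_in * 100
= (1847.59 - 396.86) / 1847.59 * 100
= 78.5201%

78.5201%


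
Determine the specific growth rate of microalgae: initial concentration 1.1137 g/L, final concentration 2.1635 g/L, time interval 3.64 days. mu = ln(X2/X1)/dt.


mu = ln(X2/X1) / dt
= ln(2.1635/1.1137) / 3.64
= 0.1824 per day

0.1824 per day


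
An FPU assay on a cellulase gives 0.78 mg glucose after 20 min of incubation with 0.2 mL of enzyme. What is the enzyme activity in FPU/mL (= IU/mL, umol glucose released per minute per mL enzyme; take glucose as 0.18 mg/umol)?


Activity = glucose_mg / (0.18 mg/umol * V_mL * t_min)
= 0.78 / (0.18 * 0.2 * 20)
= 1.0833 FPU/mL

1.0833 FPU/mL


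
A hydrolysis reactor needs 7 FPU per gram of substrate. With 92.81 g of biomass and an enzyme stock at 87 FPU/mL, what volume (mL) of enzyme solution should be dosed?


V = dosage * m_sub / activity
V = 7 * 92.81 / 87
V = 7.4675 mL

7.4675 mL


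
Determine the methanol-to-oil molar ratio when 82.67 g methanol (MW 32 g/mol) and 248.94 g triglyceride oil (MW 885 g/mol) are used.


Molar ratio = n_MeOH / n_oil = (MeOH/32) / (oil/885) = (MeOH * 885) / (32 * oil)
= (82.67 * 885) / (32 * 248.94)
= 9.1843

9.1843


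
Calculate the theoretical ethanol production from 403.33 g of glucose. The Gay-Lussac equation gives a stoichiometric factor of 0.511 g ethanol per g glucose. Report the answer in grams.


Theoretical ethanol yield: m_EtOH = 0.511 * m_glucose
m_EtOH = 0.511 * 403.33 = 206.1016 g

206.1016 g


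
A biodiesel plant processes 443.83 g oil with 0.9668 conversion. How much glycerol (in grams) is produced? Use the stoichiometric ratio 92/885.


glycerol = oil * conv * (92/885)
= 443.83 * 0.9668 * 92 / 885
= 44.6065 g

44.6065 g


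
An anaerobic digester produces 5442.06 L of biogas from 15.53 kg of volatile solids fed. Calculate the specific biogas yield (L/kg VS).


Y = V / VS
= 5442.06 / 15.53
= 350.4224 L/kg VS

350.4224 L/kg VS


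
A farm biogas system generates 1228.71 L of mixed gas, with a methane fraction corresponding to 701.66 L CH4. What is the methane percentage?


CH4% = V_CH4 / V_total * 100
= 701.66 / 1228.71 * 100
= 57.1054%

57.1054%


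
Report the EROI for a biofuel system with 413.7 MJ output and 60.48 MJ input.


EROI = E_out / E_in
= 413.7 / 60.48
= 6.8403

6.8403


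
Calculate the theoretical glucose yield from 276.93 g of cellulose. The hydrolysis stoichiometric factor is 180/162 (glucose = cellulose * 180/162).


glucose = cellulose * 180/162
= 276.93 * 180/162
= 307.7000 g

307.7000 g


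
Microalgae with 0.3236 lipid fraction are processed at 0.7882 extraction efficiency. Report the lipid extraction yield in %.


Y = lipid_content * extraction_eff * 100
= 0.3236 * 0.7882 * 100
= 25.5062%

25.5062%


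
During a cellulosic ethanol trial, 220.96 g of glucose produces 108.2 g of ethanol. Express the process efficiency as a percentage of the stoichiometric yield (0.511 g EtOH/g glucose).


Fermentation efficiency = (actual / (0.511 * glucose)) * 100
= (108.2 / (0.511 * 220.96)) * 100
= 95.8281%

95.8281%


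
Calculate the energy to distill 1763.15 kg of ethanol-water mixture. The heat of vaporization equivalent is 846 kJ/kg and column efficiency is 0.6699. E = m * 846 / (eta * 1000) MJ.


E = m * 846 / (eta * 1000)
= 1763.15 * 846 / (0.6699 * 1000)
= 2226.6382 MJ

2226.6382 MJ


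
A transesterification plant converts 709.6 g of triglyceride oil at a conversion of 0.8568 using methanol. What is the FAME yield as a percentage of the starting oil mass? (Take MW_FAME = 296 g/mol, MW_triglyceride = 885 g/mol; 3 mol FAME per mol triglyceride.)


m_FAME = oil * conv * (3 * 296 / 885) = oil * conv * (888/885)
= 709.6 * 0.8568 * 888 / 885
= 610.0462 g
Y = m_FAME / oil * 100 = conv * (888/885) * 100
= 0.8568 * 888 / 885 * 100
= 85.97%

85.97%


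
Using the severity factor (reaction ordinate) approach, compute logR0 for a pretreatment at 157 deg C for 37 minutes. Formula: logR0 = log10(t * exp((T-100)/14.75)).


logR0 = log10(t * exp((T - 100) / 14.75))
= log10(37 * exp((157 - 100) / 14.75))
= 3.2465

3.2465


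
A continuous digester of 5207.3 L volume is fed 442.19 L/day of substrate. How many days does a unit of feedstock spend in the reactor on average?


HRT = V / Q
= 5207.3 / 442.19
= 11.7762 days

11.7762 days


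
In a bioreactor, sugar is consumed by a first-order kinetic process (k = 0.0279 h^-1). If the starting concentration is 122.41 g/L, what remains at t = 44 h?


S = S0 * exp(-k * t)
S = 122.41 * exp(-0.0279 * 44)
S = 35.8655 g/L

35.8655 g/L


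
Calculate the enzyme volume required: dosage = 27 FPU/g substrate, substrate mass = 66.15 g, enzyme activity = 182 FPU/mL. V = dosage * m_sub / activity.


V = dosage * m_sub / activity
V = 27 * 66.15 / 182
V = 9.8135 mL

9.8135 mL


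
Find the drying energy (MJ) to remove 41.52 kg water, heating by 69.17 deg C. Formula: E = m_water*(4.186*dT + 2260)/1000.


E = m_water * (4.186 * dT + 2260) / 1000
= 41.52 * (4.186 * 69.17 + 2260) / 1000
= 105.8571 MJ

105.8571 MJ


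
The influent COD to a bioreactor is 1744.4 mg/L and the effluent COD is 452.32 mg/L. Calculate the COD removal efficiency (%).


eta = (COD_in - COD_out) / COD_in * 100
= (1744.4 - 452.32) / 1744.4 * 100
= 74.0702%

74.0702%


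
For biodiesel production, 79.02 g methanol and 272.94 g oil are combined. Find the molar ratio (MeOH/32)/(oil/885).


Molar ratio = n_MeOH / n_oil = (MeOH/32) / (oil/885) = (MeOH * 885) / (32 * oil)
= (79.02 * 885) / (32 * 272.94)
= 8.0069

8.0069


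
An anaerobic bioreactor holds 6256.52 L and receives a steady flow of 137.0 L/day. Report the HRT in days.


HRT = V / Q
= 6256.52 / 137.0
= 45.6680 days

45.6680 days


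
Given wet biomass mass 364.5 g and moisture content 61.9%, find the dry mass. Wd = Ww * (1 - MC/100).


Wd = Ww * (1 - MC/100)
= 364.5 * (1 - 61.9/100)
= 138.8745 g

138.8745 g


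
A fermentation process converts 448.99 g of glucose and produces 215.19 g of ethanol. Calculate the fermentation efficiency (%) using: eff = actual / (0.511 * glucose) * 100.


Fermentation efficiency = (actual / (0.511 * glucose)) * 100
= (215.19 / (0.511 * 448.99)) * 100
= 93.7917%

93.7917%


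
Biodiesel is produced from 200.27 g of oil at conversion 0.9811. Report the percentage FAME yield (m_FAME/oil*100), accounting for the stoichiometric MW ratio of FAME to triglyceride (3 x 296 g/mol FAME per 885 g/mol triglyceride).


m_FAME = oil * conv * (3 * 296 / 885) = oil * conv * (888/885)
= 200.27 * 0.9811 * 888 / 885
= 197.1509 g
Y = m_FAME / oil * 100 = conv * (888/885) * 100
= 0.9811 * 888 / 885 * 100
= 98.44%

98.44%
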